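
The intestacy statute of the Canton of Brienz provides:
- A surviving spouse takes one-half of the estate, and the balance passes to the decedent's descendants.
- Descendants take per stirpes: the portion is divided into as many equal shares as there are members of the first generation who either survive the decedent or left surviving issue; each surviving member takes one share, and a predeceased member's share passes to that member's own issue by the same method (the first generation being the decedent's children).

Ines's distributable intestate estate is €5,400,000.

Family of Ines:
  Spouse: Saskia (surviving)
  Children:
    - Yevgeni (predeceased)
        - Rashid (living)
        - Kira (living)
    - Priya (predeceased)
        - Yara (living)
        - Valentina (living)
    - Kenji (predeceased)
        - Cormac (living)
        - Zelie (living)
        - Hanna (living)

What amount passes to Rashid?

Rashid receives €450,000.

Saskia takes one-half of €5,400,000 = €2,700,000. The remaining €2,700,000 passes to the descendants.
The descendants' portion (€2,700,000) is divided into 3 shares of €900,000: Yevgeni's €900,000 share passes to Yevgeni's issue; Priya's €900,000 share passes to Priya's issue; Kenji's €900,000 share passes to Kenji's issue.
Yevgeni's share (€900,000) is divided into 2 shares of €450,000: Rashid and Kira each take €450,000.
Priya's share (€900,000) is divided into 2 shares of €450,000: Yara and Valentina each take €450,000.
Kenji's share (€900,000) is divided into 3 shares of €300,000: Cormac, Zelie, and Hanna each take €300,000.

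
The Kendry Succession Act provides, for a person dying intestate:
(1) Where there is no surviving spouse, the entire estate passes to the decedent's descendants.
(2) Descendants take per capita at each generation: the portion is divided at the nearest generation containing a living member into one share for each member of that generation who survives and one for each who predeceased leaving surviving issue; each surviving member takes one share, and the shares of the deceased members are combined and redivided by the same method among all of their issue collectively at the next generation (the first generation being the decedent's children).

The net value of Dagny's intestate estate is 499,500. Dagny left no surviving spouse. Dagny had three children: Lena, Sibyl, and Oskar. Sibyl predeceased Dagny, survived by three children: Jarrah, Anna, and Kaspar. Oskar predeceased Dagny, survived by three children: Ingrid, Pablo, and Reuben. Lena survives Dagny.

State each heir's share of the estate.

Lena: 166,500; Jarrah: 55,500; Anna: 55,500; Kaspar: 55,500; Ingrid: 55,500; Pablo: 55,500; Reuben: 55,500

The entire 499,500 passes to the descendants.
That amount (499,500) is divided at the children's generation into 3 shares of 166,500. Lena takes 166,500. The 2 shares of the deceased (Sibyl and Oskar) are combined into a pool of 333,000.
That pool (333,000) is divided at the grandchildren's generation equally among Jarrah, Anna, Kaspar, Ingrid, Pablo, and Reuben: 55,500 each.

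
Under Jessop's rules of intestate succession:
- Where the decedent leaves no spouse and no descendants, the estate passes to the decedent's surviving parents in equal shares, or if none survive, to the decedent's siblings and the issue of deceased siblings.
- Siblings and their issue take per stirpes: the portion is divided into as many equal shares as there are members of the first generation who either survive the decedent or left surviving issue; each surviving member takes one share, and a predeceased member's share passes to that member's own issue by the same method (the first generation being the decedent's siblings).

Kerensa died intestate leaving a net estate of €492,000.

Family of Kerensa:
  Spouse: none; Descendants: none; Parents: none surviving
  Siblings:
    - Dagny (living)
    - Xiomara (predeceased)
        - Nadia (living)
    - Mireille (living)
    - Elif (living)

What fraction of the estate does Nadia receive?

Nadia receives 1/4 of the estate.

The entire €492,000 passes to the siblings and their issue.
That amount (€492,000) is divided into 4 shares of €123,000: Dagny, Mireille, and Elif each take €123,000; Xiomara's €123,000 share passes to Xiomara's issue.
Xiomara's share (€123,000) passes entirely to Nadia.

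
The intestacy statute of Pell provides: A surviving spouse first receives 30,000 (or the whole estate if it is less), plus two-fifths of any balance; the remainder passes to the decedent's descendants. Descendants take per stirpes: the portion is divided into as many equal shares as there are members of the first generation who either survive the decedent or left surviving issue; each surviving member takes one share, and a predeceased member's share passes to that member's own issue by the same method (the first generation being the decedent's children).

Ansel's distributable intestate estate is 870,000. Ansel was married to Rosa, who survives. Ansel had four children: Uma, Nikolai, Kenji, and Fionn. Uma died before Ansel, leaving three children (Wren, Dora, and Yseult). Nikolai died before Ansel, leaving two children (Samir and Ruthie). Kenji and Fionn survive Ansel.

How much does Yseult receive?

Yseult receives 42,000.

Rosa first takes 30,000, leaving a balance of 840,000. Rosa then takes two-fifths of the balance (336,000), for a total of 366,000. The remaining 504,000 passes to the descendants.
The descendants' portion (504,000) is divided into 4 shares of 126,000: Kenji and Fionn each take 126,000; Uma's 126,000 share passes to Uma's issue; Nikolai's 126,000 share passes to Nikolai's issue.
Uma's share (126,000) is divided into 3 shares of 42,000: Wren, Dora, and Yseult each take 42,000.
Nikolai's share (126,000) is divided into 2 shares of 63,000: Samir and Ruthie each take 63,000.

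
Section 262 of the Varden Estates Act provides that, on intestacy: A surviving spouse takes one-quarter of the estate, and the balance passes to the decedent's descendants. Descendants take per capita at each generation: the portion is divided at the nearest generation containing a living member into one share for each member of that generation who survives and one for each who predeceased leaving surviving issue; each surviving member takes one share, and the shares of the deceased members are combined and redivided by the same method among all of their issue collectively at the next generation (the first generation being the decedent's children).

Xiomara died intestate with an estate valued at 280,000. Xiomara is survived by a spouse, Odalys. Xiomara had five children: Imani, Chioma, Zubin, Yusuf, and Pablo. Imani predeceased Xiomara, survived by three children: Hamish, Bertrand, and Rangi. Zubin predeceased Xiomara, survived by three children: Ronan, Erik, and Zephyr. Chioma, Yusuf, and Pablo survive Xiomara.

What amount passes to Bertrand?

Odalys takes one-quarter of 280,000 = 70,000. The remaining 210,000 passes to the descendants.
The descendants' portion (210,000) is divided at the children's generation into 5 shares of 42,000. Chioma, Yusuf, and Pablo each take 42,000. The 2 shares of the deceased (Imani and Zubin) are combined into a pool of 84,000.
That pool (84,000) is divided at the grandchildren's generation equally among Hamish, Bertrand, Rangi, Ronan, Erik, and Zephyr: 14,000 each.

Bertrand receives 14,000.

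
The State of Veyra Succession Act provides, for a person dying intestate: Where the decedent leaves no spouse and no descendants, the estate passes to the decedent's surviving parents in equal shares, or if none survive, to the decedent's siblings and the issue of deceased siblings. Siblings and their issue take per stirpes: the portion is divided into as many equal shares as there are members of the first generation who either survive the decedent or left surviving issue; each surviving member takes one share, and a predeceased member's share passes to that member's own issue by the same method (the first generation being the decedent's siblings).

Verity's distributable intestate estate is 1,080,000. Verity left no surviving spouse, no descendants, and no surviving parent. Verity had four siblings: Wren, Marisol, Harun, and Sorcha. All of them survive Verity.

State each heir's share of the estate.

Wren: 270,000; Marisol: 270,000; Harun: 270,000; Sorcha: 270,000

The entire 1,080,000 passes to the siblings and their issue.
That amount (1,080,000) is divided into 4 shares of 270,000: Wren, Marisol, Harun, and Sorcha each take 270,000.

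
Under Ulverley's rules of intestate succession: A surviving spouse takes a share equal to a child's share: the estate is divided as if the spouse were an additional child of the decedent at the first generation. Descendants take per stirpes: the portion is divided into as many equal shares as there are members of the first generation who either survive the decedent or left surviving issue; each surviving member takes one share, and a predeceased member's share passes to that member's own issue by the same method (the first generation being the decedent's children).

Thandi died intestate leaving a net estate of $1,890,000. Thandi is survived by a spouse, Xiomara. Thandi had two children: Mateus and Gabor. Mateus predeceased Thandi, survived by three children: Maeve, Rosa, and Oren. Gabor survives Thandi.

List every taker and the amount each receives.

The spouse counts as an additional share at the children's level, so there are 3 primary shares of $630,000. Xiomara takes one such share ($630,000).
The children's combined portion ($1,260,000) is divided into 2 shares of $630,000: Gabor takes $630,000; Mateus's $630,000 share passes to Mateus's issue.
Mateus's share ($630,000) is divided into 3 shares of $210,000: Maeve, Rosa, and Oren each take $210,000.

Xiomara: $630,000; Maeve: $210,000; Rosa: $210,000; Oren: $210,000; Gabor: $630,000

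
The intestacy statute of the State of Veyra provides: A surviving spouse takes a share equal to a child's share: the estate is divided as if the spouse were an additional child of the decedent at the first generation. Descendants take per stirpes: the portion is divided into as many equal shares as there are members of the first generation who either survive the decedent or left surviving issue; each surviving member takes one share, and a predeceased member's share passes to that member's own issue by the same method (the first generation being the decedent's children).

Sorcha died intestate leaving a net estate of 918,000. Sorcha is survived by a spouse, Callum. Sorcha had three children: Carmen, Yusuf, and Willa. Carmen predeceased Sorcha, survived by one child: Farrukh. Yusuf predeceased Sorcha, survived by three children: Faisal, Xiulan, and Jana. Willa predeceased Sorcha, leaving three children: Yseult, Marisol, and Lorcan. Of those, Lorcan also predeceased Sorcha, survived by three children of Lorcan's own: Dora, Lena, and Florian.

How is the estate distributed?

The spouse counts as an additional share at the children's level, so there are 4 primary shares of 229,500. Callum takes one such share (229,500).
The children's combined portion (688,500) is divided into 3 shares of 229,500: Carmen's 229,500 share passes to Carmen's issue; Yusuf's 229,500 share passes to Yusuf's issue; Willa's 229,500 share passes to Willa's issue.
Carmen's share (229,500) passes entirely to Farrukh.
Yusuf's share (229,500) is divided into 3 shares of 76,500: Faisal, Xiulan, and Jana each take 76,500.
Willa's share (229,500) is divided into 3 shares of 76,500: Yseult and Marisol each take 76,500; Lorcan's 76,500 share passes to Lorcan's issue.
Lorcan's share (76,500) is divided into 3 shares of 25,500: Dora, Lena, and Florian each take 25,500.

Callum: 229,500; Farrukh: 229,500; Faisal: 76,500; Xiulan: 76,500; Jana: 76,500; Yseult: 76,500; Marisol: 76,500; Dora: 25,500; Lena: 25,500; Florian: 25,500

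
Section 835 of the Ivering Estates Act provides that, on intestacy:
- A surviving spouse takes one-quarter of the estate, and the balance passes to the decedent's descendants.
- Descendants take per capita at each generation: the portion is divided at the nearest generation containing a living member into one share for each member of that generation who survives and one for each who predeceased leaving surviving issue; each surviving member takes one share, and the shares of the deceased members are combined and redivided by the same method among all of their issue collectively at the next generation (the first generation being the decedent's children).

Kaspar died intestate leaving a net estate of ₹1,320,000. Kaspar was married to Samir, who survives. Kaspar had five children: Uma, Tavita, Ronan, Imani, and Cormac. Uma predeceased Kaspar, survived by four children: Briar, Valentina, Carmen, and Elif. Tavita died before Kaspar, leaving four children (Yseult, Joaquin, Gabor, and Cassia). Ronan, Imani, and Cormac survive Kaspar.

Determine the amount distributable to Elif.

Elif receives ₹49,500.

Samir takes one-quarter of ₹1,320,000 = ₹330,000. The remaining ₹990,000 passes to the descendants.
The descendants' portion (₹990,000) is divided at the children's generation into 5 shares of ₹198,000. Ronan, Imani, and Cormac each take ₹198,000. The 2 shares of the deceased (Uma and Tavita) are combined into a pool of ₹396,000.
That pool (₹396,000) is divided at the grandchildren's generation equally among Briar, Valentina, Carmen, Elif, Yseult, Joaquin, Gabor, and Cassia: ₹49,500 each.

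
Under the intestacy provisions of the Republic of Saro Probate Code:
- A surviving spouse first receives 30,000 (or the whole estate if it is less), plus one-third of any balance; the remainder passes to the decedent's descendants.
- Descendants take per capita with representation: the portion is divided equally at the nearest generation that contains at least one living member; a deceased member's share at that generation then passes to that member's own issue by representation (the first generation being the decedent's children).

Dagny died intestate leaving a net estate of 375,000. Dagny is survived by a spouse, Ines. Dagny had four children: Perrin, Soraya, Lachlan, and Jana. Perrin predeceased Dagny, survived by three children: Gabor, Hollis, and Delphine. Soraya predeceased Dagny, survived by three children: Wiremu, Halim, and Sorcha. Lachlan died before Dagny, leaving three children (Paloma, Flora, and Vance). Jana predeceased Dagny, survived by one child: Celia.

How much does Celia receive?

Celia receives 23,000.

Ines first takes 30,000, leaving a balance of 345,000. Ines then takes one-third of the balance (115,000), for a total of 145,000. The remaining 230,000 passes to the descendants.
No child survives, so the initial division is made at the grandchildren's generation.
The descendants' portion (230,000) is divided into 10 shares of 23,000: Gabor, Hollis, Delphine, Wiremu, Halim, Sorcha, Paloma, Flora, Vance, and Celia each take 23,000.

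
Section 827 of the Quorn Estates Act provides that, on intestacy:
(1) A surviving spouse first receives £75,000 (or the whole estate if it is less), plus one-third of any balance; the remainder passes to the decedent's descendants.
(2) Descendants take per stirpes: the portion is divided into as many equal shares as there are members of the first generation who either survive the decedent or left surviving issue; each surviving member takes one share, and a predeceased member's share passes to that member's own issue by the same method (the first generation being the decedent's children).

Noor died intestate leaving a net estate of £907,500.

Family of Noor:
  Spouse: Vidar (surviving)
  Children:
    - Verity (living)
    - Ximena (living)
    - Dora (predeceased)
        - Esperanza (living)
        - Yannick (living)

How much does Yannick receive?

Yannick receives £92,500.

Vidar first takes £75,000, leaving a balance of £832,500. Vidar then takes one-third of the balance (£277,500), for a total of £352,500. The remaining £555,000 passes to the descendants.
The descendants' portion (£555,000) is divided into 3 shares of £185,000: Verity and Ximena each take £185,000; Dora's £185,000 share passes to Dora's issue.
Dora's share (£185,000) is divided into 2 shares of £92,500: Esperanza and Yannick each take £92,500.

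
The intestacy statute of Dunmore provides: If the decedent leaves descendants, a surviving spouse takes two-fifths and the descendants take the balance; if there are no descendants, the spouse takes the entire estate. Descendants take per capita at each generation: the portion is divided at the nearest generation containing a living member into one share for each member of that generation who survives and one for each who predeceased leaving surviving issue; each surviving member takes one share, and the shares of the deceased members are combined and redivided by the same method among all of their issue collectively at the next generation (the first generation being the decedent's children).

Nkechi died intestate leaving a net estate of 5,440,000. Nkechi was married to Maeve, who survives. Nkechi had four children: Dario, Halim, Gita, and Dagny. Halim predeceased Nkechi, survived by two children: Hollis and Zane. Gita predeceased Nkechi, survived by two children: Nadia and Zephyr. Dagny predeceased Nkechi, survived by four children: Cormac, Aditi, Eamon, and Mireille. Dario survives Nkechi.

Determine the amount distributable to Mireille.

Maeve takes two-fifths of 5,440,000 = 2,176,000. The remaining 3,264,000 passes to the descendants.
The descendants' portion (3,264,000) is divided at the children's generation into 4 shares of 816,000. Dario takes 816,000. The 3 shares of the deceased (Halim, Gita, and Dagny) are combined into a pool of 2,448,000.
That pool (2,448,000) is divided at the grandchildren's generation equally among Hollis, Zane, Nadia, Zephyr, Cormac, Aditi, Eamon, and Mireille: 306,000 each.

Mireille receives 306,000.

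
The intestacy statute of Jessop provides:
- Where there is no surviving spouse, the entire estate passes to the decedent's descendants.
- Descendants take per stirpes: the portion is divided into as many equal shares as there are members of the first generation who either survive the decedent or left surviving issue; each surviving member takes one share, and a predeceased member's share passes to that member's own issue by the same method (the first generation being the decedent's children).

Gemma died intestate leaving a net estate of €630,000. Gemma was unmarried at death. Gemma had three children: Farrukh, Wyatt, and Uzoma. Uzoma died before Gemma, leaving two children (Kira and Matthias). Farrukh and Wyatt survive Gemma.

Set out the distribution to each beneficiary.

The entire €630,000 passes to the descendants.
That amount (€630,000) is divided into 3 shares of €210,000: Farrukh and Wyatt each take €210,000; Uzoma's €210,000 share passes to Uzoma's issue.
Uzoma's share (€210,000) is divided into 2 shares of €105,000: Kira and Matthias each take €105,000.

Farrukh: €210,000; Wyatt: €210,000; Kira: €105,000; Matthias: €105,000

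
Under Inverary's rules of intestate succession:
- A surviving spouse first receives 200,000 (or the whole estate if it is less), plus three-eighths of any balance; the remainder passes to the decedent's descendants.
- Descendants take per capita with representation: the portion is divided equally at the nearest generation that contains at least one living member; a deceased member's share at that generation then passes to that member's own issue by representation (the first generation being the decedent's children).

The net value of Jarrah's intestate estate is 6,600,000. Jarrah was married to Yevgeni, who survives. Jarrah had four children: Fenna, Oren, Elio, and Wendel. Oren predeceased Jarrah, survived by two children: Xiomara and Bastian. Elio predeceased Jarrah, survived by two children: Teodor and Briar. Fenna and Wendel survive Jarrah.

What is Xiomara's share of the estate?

Yevgeni first takes 200,000, leaving a balance of 6,400,000. Yevgeni then takes three-eighths of the balance (2,400,000), for a total of 2,600,000. The remaining 4,000,000 passes to the descendants.
The descendants' portion (4,000,000) is divided into 4 shares of 1,000,000: Fenna and Wendel each take 1,000,000; Oren's 1,000,000 share passes to Oren's issue; Elio's 1,000,000 share passes to Elio's issue.
Oren's share (1,000,000) is divided into 2 shares of 500,000: Xiomara and Bastian each take 500,000.
Elio's share (1,000,000) is divided into 2 shares of 500,000: Teodor and Briar each take 500,000.

Xiomara receives 500,000.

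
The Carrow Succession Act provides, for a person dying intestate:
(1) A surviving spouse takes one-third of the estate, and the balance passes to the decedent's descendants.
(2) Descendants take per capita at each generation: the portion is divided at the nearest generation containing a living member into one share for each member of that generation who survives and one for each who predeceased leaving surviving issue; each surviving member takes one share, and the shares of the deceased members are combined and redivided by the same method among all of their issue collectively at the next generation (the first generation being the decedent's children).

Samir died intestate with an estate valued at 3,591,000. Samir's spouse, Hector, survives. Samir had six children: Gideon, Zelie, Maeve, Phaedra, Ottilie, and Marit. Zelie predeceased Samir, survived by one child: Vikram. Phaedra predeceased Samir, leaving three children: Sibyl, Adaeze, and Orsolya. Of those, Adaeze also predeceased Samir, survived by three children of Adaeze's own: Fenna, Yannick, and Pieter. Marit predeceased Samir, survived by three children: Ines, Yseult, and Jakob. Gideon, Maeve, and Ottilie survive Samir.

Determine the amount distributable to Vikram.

Vikram receives 171,000.

Hector takes one-third of 3,591,000 = 1,197,000. The remaining 2,394,000 passes to the descendants.
The descendants' portion (2,394,000) is divided at the children's generation into 6 shares of 399,000. Gideon, Maeve, and Ottilie each take 399,000. The 3 shares of the deceased (Zelie, Phaedra, and Marit) are combined into a pool of 1,197,000.
That pool (1,197,000) is divided at the grandchildren's generation into 7 shares of 171,000. Vikram, Sibyl, Orsolya, Ines, Yseult, and Jakob each take 171,000. The remaining share for the deceased Adaeze (171,000) is carried to the next generation.
That pool (171,000) is divided at the great-grandchildren's generation equally among Fenna, Yannick, and Pieter: 57,000 each.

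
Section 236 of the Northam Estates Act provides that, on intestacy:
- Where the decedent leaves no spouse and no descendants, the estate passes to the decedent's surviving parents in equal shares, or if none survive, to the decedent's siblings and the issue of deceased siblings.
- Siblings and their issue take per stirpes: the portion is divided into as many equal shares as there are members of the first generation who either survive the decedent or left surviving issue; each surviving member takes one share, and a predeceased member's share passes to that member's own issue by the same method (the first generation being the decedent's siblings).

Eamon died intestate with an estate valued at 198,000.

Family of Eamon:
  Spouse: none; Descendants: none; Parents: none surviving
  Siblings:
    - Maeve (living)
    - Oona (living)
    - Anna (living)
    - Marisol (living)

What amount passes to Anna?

The entire 198,000 passes to the siblings and their issue.
That amount (198,000) is divided into 4 shares of 49,500: Maeve, Oona, Anna, and Marisol each take 49,500.

Anna receives 49,500.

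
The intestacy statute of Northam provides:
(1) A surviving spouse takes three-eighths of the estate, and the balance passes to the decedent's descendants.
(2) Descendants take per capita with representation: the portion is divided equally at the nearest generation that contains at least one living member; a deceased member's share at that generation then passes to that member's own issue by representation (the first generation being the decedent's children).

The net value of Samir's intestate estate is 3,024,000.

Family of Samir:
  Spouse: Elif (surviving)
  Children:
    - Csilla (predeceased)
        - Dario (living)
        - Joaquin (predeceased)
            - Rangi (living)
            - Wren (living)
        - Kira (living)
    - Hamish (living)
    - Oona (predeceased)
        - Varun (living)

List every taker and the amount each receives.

Elif: 1,134,000; Dario: 210,000; Rangi: 105,000; Wren: 105,000; Kira: 210,000; Hamish: 630,000; Varun: 630,000

Elif takes three-eighths of 3,024,000 = 1,134,000. The remaining 1,890,000 passes to the descendants.
The descendants' portion (1,890,000) is divided into 3 shares of 630,000: Hamish takes 630,000; Csilla's 630,000 share passes to Csilla's issue; Oona's 630,000 share passes to Oona's issue.
Csilla's share (630,000) is divided into 3 shares of 210,000: Dario and Kira each take 210,000; Joaquin's 210,000 share passes to Joaquin's issue.
Joaquin's share (210,000) is divided into 2 shares of 105,000: Rangi and Wren each take 105,000.
Oona's share (630,000) passes entirely to Varun.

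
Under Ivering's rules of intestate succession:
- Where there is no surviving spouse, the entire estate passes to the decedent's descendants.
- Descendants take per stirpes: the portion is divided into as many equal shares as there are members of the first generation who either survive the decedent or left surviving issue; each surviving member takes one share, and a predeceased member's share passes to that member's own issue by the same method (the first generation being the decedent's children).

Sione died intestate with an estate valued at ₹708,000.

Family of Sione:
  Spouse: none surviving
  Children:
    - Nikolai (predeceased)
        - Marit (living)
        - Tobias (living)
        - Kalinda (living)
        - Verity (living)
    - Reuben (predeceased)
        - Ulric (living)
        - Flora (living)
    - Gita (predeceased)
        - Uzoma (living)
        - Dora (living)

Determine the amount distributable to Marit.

The entire ₹708,000 passes to the descendants.
That amount (₹708,000) is divided into 3 shares of ₹236,000: Nikolai's ₹236,000 share passes to Nikolai's issue; Reuben's ₹236,000 share passes to Reuben's issue; Gita's ₹236,000 share passes to Gita's issue.
Nikolai's share (₹236,000) is divided into 4 shares of ₹59,000: Marit, Tobias, Kalinda, and Verity each take ₹59,000.
Reuben's share (₹236,000) is divided into 2 shares of ₹118,000: Ulric and Flora each take ₹118,000.
Gita's share (₹236,000) is divided into 2 shares of ₹118,000: Uzoma and Dora each take ₹118,000.

Marit receives ₹59,000.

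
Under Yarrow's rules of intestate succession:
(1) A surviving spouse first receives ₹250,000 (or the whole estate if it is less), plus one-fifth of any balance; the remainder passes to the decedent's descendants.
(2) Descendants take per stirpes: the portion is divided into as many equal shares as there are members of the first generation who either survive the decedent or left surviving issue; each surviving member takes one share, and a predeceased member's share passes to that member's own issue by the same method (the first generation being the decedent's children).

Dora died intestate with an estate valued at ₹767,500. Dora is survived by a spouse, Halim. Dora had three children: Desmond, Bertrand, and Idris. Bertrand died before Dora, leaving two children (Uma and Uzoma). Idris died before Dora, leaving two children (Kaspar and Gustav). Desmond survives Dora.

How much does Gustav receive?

Gustav receives ₹69,000.

Halim first takes ₹250,000, leaving a balance of ₹517,500. Halim then takes one-fifth of the balance (₹103,500), for a total of ₹353,500. The remaining ₹414,000 passes to the descendants.
The descendants' portion (₹414,000) is divided into 3 shares of ₹138,000: Desmond takes ₹138,000; Bertrand's ₹138,000 share passes to Bertrand's issue; Idris's ₹138,000 share passes to Idris's issue.
Bertrand's share (₹138,000) is divided into 2 shares of ₹69,000: Uma and Uzoma each take ₹69,000.
Idris's share (₹138,000) is divided into 2 shares of ₹69,000: Kaspar and Gustav each take ₹69,000.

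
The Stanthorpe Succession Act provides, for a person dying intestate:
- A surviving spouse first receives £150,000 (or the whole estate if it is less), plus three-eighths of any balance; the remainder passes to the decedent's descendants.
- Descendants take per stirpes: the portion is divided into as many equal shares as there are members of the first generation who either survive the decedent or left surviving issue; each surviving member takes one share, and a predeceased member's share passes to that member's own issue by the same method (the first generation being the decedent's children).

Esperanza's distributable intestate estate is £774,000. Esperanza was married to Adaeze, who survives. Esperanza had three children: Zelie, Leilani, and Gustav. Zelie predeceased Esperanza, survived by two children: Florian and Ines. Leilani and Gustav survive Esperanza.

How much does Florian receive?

Florian receives £65,000.

Adaeze first takes £150,000, leaving a balance of £624,000. Adaeze then takes three-eighths of the balance (£234,000), for a total of £384,000. The remaining £390,000 passes to the descendants.
The descendants' portion (£390,000) is divided into 3 shares of £130,000: Leilani and Gustav each take £130,000; Zelie's £130,000 share passes to Zelie's issue.
Zelie's share (£130,000) is divided into 2 shares of £65,000: Florian and Ines each take £65,000.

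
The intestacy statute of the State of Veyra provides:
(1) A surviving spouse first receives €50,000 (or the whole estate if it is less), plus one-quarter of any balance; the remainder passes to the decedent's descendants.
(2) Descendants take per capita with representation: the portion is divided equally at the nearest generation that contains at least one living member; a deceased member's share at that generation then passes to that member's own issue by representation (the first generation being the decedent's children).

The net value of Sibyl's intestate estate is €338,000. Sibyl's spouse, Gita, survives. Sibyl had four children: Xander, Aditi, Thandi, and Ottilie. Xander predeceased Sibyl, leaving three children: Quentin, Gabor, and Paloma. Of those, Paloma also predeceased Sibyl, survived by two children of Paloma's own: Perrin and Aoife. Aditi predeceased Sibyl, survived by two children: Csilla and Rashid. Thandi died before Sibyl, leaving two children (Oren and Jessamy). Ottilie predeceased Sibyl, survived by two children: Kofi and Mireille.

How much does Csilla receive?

Csilla receives €24,000.

Gita first takes €50,000, leaving a balance of €288,000. Gita then takes one-quarter of the balance (€72,000), for a total of €122,000. The remaining €216,000 passes to the descendants.
No child survives, so the initial division is made at the grandchildren's generation.
The descendants' portion (€216,000) is divided into 9 shares of €24,000: Quentin, Gabor, Csilla, Rashid, Oren, Jessamy, Kofi, and Mireille each take €24,000; Paloma's €24,000 share passes to Paloma's issue.
Paloma's share (€24,000) is divided into 2 shares of €12,000: Perrin and Aoife each take €12,000.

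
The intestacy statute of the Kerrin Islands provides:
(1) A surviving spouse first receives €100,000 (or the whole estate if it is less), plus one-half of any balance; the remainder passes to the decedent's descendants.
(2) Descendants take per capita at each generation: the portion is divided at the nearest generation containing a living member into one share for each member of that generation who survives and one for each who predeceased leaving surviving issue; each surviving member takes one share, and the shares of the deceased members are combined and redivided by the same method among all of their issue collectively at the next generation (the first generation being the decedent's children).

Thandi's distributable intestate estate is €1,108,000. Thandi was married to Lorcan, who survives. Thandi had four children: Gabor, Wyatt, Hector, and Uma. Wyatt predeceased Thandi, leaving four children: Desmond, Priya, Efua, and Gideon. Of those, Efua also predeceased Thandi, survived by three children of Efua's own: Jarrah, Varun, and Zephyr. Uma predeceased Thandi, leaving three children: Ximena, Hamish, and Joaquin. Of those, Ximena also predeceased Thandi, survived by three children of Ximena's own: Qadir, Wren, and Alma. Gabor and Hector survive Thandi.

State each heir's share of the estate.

Lorcan: €604,000; Gabor: €126,000; Desmond: €36,000; Priya: €36,000; Jarrah: €12,000; Varun: €12,000; Zephyr: €12,000; Gideon: €36,000; Hector: €126,000; Qadir: €12,000; Wren: €12,000; Alma: €12,000; Hamish: €36,000; Joaquin: €36,000

Lorcan first takes €100,000, leaving a balance of €1,008,000. Lorcan then takes one-half of the balance (€504,000), for a total of €604,000. The remaining €504,000 passes to the descendants.
The descendants' portion (€504,000) is divided at the children's generation into 4 shares of €126,000. Gabor and Hector each take €126,000. The 2 shares of the deceased (Wyatt and Uma) are combined into a pool of €252,000.
That pool (€252,000) is divided at the grandchildren's generation into 7 shares of €36,000. Desmond, Priya, Gideon, Hamish, and Joaquin each take €36,000. The 2 shares of the deceased (Efua and Ximena) are combined into a pool of €72,000.
That pool (€72,000) is divided at the great-grandchildren's generation equally among Jarrah, Varun, Zephyr, Qadir, Wren, and Alma: €12,000 each.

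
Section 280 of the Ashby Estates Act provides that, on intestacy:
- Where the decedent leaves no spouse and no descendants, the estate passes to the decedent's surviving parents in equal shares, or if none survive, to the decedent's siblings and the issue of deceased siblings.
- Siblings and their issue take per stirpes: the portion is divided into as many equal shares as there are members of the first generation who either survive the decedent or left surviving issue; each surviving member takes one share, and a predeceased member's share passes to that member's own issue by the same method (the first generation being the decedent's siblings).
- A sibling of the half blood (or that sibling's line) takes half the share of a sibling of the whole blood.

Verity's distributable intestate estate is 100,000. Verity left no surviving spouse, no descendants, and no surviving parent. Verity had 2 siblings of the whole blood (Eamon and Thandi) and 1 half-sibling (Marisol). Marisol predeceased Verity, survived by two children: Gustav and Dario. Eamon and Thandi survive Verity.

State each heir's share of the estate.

The entire 100,000 passes to the siblings and their issue.
Counting each half-blood sibling's line as half a unit, there are 5/2 units in 100,000, so one unit is 40,000. Whole-blood lines (Eamon and Thandi) take 40,000 each; half-blood lines (Marisol) take 20,000 each.
Marisol's share (20,000) is divided into 2 shares of 10,000: Gustav and Dario each take 10,000.

Gustav: 10,000; Dario: 10,000; Eamon: 40,000; Thandi: 40,000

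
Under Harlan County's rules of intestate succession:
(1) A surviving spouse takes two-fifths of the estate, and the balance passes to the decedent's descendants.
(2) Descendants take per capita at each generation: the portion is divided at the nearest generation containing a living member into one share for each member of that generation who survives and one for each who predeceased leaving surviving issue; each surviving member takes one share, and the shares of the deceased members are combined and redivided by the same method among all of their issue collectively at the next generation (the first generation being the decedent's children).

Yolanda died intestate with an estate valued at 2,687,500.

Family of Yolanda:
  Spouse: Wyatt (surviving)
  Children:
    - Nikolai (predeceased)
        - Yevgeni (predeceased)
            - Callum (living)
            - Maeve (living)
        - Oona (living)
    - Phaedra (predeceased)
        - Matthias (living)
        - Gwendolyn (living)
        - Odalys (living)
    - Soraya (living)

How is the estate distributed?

Wyatt: 1,075,000; Callum: 107,500; Maeve: 107,500; Oona: 215,000; Matthias: 215,000; Gwendolyn: 215,000; Odalys: 215,000; Soraya: 537,500

Wyatt takes two-fifths of 2,687,500 = 1,075,000. The remaining 1,612,500 passes to the descendants.
The descendants' portion (1,612,500) is divided at the children's generation into 3 shares of 537,500. Soraya takes 537,500. The 2 shares of the deceased (Nikolai and Phaedra) are combined into a pool of 1,075,000.
That pool (1,075,000) is divided at the grandchildren's generation into 5 shares of 215,000. Oona, Matthias, Gwendolyn, and Odalys each take 215,000. The remaining share for the deceased Yevgeni (215,000) is carried to the next generation.
That pool (215,000) is divided at the great-grandchildren's generation equally among Callum and Maeve: 107,500 each.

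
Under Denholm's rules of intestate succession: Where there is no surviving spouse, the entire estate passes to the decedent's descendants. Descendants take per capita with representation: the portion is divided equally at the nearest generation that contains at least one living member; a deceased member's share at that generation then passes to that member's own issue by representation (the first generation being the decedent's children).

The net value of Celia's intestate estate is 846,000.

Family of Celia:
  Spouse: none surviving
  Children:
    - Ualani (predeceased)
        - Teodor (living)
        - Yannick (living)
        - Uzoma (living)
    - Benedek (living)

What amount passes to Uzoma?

The entire 846,000 passes to the descendants.
That amount (846,000) is divided into 2 shares of 423,000: Benedek takes 423,000; Ualani's 423,000 share passes to Ualani's issue.
Ualani's share (423,000) is divided into 3 shares of 141,000: Teodor, Yannick, and Uzoma each take 141,000.

Uzoma receives 141,000.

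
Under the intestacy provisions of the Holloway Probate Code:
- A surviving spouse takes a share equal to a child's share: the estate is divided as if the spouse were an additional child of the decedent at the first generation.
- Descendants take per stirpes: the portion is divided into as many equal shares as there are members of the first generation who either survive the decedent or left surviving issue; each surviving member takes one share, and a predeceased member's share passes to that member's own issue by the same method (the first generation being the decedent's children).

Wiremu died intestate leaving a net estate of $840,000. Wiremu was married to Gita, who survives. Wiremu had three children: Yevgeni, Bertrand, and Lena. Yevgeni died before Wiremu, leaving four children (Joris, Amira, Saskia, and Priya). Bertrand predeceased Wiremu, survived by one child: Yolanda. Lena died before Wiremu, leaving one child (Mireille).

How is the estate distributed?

Gita: $210,000; Joris: $52,500; Amira: $52,500; Saskia: $52,500; Priya: $52,500; Yolanda: $210,000; Mireille: $210,000

The spouse counts as an additional share at the children's level, so there are 4 primary shares of $210,000. Gita takes one such share ($210,000).
The children's combined portion ($630,000) is divided into 3 shares of $210,000: Yevgeni's $210,000 share passes to Yevgeni's issue; Bertrand's $210,000 share passes to Bertrand's issue; Lena's $210,000 share passes to Lena's issue.
Yevgeni's share ($210,000) is divided into 4 shares of $52,500: Joris, Amira, Saskia, and Priya each take $52,500.
Bertrand's share ($210,000) passes entirely to Yolanda.
Lena's share ($210,000) passes entirely to Mireille.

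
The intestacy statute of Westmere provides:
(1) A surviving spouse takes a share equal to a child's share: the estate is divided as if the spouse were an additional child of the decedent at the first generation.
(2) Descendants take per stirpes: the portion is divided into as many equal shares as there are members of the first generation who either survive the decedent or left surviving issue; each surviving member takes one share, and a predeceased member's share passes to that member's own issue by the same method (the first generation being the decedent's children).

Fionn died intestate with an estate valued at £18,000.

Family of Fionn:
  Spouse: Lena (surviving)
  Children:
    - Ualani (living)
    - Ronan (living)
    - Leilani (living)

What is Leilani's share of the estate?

Leilani receives £4,500.

The spouse counts as an additional share at the children's level, so there are 4 primary shares of £4,500. Lena takes one such share (£4,500).
The children's combined portion (£13,500) is divided into 3 shares of £4,500: Ualani, Ronan, and Leilani each take £4,500.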